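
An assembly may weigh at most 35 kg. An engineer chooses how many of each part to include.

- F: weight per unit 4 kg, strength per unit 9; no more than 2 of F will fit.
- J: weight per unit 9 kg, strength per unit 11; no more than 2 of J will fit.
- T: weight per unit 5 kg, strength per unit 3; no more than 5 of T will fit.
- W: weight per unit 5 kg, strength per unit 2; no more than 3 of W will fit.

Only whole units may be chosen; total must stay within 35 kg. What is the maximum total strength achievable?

2×F, 2×J, and 1×T: weight 31 ≤ 35, strength 2·9 + 2·11 + 1·3 = 43.
2×F, 2×J, and 1×W: weight 31 ≤ 35, strength 2·9 + 2·11 + 1·2 = 42.
Best is 43.

43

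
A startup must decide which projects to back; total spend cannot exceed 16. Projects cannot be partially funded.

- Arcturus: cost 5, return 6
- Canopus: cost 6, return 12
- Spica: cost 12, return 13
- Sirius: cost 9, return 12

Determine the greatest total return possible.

This is an integer program with binary decision variables.
Arcturus + Sirius: cost 5 + 9 = 14 ≤ 16, return 6 + 12 = 18.
Arcturus + Canopus: cost 5 + 6 = 11 ≤ 16, return 6 + 12 = 18.
Canopus + Sirius: cost 6 + 9 = 15 ≤ 16, return 12 + 12 = 24.
Best is Canopus and Sirius with total return 24.

24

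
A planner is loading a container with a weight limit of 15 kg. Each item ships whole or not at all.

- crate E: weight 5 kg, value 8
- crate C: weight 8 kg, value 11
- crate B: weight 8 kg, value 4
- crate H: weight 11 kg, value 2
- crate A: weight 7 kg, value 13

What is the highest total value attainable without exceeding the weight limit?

24

crate E + crate C: weight 5 + 8 = 13 ≤ 15, value 8 + 11 = 19.
crate C + crate A: weight 8 + 7 = 15 ≤ 15, value 11 + 13 = 24.
crate E + crate A: weight 5 + 7 = 12 ≤ 15, value 8 + 13 = 21.
Best is crate C and crate A with total value 24.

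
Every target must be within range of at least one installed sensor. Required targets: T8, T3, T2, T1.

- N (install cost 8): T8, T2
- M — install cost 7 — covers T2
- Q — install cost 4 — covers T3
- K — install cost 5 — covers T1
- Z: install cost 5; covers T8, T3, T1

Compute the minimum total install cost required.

This is an integer covering problem.
Choose M and Z: together they cover T8, T3, T2, T1 — every target.
Total install cost: 7 + 5 = 12.
No cover costs less than 12.

12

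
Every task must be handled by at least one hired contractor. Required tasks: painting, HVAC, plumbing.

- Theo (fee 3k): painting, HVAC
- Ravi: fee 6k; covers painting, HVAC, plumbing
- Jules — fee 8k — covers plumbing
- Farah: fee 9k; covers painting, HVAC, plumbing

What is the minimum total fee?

6

This is a weighted set-cover instance.
The greedy cost-per-new-task heuristic would pick Theo and Ravi for 9, but a cheaper cover exists.
Ravi alone covers painting, HVAC, plumbing — every task.
Total fee: 6.
No cover costs less than 6.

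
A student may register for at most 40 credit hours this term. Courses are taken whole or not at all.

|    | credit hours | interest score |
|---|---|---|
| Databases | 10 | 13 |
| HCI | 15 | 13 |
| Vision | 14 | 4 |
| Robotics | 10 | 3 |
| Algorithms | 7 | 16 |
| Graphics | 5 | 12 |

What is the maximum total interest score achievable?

54

Allowing fractional choices, the relaxed optimum would be about 54.9, but courses are indivisible.
Databases + Vision + Algorithms + Graphics: credit hours 10 + 14 + 7 + 5 = 36 ≤ 40, interest score 13 + 4 + 16 + 12 = 45.
Databases + HCI + Algorithms + Graphics: credit hours 10 + 15 + 7 + 5 = 37 ≤ 40, interest score 13 + 13 + 16 + 12 = 54.
Databases + Robotics + Algorithms + Graphics: credit hours 10 + 10 + 7 + 5 = 32 ≤ 40, interest score 13 + 3 + 16 + 12 = 44.
Best is Databases, HCI, Algorithms, and Graphics with total interest score 54.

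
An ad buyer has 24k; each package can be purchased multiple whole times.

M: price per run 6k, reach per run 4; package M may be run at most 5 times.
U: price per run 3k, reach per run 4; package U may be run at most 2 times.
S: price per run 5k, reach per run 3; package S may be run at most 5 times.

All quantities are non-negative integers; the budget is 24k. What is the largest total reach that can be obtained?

U has the best ratio (4/3); taking only U gives at most 2×4 = 8 (stopped by the supply cap of 2).
Mixing does better — 3×M and 2×U: price 24 ≤ 24, reach 3·4 + 2·4 = 20.

20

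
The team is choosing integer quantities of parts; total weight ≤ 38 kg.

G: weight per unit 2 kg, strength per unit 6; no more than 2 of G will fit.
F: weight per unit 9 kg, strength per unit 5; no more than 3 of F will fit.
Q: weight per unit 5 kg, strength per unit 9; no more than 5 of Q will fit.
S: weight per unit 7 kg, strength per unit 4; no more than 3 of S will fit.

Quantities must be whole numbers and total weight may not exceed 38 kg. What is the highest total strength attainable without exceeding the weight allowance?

62

Take 2×G, 1×F, and 5×Q: weight 38 ≤ 38, strength 2·6 + 1·5 + 5·9 = 62.
G has the best ratio (6/2) and is taken to its limit of 2; remaining capacity is filled optimally with the others.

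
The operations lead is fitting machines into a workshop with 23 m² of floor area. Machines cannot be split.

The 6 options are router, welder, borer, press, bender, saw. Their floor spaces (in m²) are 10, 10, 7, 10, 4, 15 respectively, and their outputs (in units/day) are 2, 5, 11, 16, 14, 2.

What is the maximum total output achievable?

41

Allowing fractional choices, the relaxed optimum would be about 42.0, but machines are indivisible.
press + bender: floor space 10 + 4 = 14 ≤ 23, output 16 + 14 = 30.
borer + press + bender: floor space 7 + 10 + 4 = 21 ≤ 23, output 11 + 16 + 14 = 41.
Best is borer, press, and bender with total output 41.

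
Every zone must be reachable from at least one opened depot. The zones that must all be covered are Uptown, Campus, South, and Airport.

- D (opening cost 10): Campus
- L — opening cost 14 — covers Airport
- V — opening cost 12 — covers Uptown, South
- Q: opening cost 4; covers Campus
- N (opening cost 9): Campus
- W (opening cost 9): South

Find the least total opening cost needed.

Choose L, V, and Q: together they cover Uptown, Campus, South, Airport — every zone.
Total opening cost: 14 + 12 + 4 = 30.
No cover costs less than 30.

30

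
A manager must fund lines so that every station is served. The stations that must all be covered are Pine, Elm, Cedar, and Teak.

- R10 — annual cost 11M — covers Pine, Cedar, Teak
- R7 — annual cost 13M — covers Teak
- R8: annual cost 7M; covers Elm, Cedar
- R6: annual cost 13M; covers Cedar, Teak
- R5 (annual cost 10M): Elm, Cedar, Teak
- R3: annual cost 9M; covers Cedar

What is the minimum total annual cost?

18

This is an integer covering problem.
The greedy cost-per-new-station heuristic would pick R5 and R10 for 21, but a cheaper cover exists.
Choose R10 and R8: together they cover Pine, Elm, Cedar, Teak — every station.
Total annual cost: 11 + 7 = 18.
No cover costs less than 18.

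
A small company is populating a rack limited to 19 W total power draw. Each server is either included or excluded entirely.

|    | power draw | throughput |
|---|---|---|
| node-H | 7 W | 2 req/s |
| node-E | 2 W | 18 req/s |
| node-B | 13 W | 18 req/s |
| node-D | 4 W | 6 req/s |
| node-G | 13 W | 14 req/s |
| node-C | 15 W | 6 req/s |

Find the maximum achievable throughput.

42

node-E + node-B + node-D: power draw 2 + 13 + 4 = 19 ≤ 19, throughput 18 + 18 + 6 = 42.
node-E + node-D + node-G: power draw 2 + 4 + 13 = 19 ≤ 19, throughput 18 + 6 + 14 = 38.
node-E + node-B: power draw 2 + 13 = 15 ≤ 19, throughput 18 + 18 = 36.
Best is node-E, node-B, and node-D with total throughput 42.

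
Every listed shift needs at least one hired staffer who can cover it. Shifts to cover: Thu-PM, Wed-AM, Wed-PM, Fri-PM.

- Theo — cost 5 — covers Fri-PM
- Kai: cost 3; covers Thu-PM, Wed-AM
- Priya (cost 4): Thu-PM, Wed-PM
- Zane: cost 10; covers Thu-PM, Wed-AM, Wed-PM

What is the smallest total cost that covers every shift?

12

This is an integer covering problem.
Choose Theo, Kai, and Priya: together they cover Thu-PM, Wed-AM, Wed-PM, Fri-PM — every shift.
Total cost: 5 + 3 + 4 = 12.
No cover costs less than 12.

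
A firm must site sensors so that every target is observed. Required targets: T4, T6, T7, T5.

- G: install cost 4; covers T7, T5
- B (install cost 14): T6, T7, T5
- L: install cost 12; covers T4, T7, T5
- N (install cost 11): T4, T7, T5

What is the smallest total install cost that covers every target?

25

The greedy cost-per-new-target heuristic would pick G, N, and B for 29, but a cheaper cover exists.
Choose B and N: together they cover T4, T6, T7, T5 — every target.
Total install cost: 14 + 11 = 25.
No cover costs less than 25.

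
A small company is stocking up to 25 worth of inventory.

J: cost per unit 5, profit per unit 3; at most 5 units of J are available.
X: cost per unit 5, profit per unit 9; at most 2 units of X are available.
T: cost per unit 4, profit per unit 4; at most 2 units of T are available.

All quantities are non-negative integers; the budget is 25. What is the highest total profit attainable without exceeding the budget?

2×J, 2×X, and 1×T: cost 24 ≤ 25, profit 2·3 + 2·9 + 1·4 = 28.
1×J, 2×X, and 2×T: cost 23 ≤ 25, profit 1·3 + 2·9 + 2·4 = 29.
Best is 29.

29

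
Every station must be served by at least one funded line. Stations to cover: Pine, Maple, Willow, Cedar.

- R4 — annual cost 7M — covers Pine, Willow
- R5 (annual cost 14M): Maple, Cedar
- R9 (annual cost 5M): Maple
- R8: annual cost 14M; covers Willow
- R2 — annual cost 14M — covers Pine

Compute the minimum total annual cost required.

21

The greedy cost-per-new-station heuristic would pick R4, R9, and R5 for 26, but a cheaper cover exists.
Choose R4 and R5: together they cover Pine, Maple, Willow, Cedar — every station.
Total annual cost: 7 + 14 = 21.
No cover costs less than 21.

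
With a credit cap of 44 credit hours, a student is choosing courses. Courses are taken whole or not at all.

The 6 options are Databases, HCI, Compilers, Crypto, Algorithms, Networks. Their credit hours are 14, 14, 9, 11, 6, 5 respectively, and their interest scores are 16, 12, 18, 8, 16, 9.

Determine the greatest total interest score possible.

This is a 0-1 knapsack instance.
Take Databases, HCI, Compilers, and Algorithms: credit hours 14 + 14 + 9 + 6 = 43 ≤ 44, interest score 16 + 12 + 18 + 16 = 62.
No other feasible combination does better.

62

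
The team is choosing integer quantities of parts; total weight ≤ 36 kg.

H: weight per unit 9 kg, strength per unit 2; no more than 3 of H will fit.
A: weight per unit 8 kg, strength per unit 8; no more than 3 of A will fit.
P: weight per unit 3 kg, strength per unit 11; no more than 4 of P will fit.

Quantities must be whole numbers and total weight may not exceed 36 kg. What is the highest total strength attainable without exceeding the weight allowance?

3×A and 4×P: weight 36 ≤ 36, strength 3·8 + 4·11 = 68.
2×A and 4×P: weight 28 ≤ 36, strength 2·8 + 4·11 = 60.
Best is 68.

68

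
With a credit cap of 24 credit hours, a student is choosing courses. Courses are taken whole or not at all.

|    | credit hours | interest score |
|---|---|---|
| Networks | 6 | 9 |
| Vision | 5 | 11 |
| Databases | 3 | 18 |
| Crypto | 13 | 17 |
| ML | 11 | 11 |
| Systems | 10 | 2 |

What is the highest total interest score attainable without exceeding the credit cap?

This is a 0-1 knapsack instance.
Take Vision, Databases, and Crypto: credit hours 5 + 3 + 13 = 21 ≤ 24, interest score 11 + 18 + 17 = 46.
No other feasible combination does better.

46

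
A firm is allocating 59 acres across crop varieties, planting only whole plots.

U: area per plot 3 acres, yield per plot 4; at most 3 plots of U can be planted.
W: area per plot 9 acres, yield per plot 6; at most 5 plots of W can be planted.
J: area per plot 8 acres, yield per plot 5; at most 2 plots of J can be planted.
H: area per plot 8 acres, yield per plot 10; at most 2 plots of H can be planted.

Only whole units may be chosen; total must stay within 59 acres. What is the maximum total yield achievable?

54

U has the best ratio (4/3); taking only U gives at most 3×4 = 12 (stopped by the supply cap of 3).
Mixing does better — 3×U, 2×W, 2×J, and 2×H: area 59 ≤ 59, yield 3·4 + 2·6 + 2·5 + 2·10 = 54.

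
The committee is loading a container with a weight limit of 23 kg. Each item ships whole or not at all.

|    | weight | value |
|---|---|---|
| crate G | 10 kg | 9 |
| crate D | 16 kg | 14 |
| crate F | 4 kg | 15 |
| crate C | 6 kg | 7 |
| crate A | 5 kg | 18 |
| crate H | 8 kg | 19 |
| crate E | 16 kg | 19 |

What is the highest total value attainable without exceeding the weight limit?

crate F + crate A + crate H: weight 4 + 5 + 8 = 17 ≤ 23, value 15 + 18 + 19 = 52.
crate F + crate C + crate A + crate H: weight 4 + 6 + 5 + 8 = 23 ≤ 23, value 15 + 7 + 18 + 19 = 59.
crate G + crate A + crate H: weight 10 + 5 + 8 = 23 ≤ 23, value 9 + 18 + 19 = 46.
Best is crate F, crate C, crate A, and crate H with total value 59.

59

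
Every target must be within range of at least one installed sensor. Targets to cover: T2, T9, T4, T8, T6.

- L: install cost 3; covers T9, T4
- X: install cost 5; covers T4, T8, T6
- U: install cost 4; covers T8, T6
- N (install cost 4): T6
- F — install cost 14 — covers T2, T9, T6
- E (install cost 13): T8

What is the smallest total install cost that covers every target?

19

The greedy cost-per-new-target heuristic would pick L, U, and F for 21, but a cheaper cover exists.
Choose X and F: together they cover T2, T9, T4, T8, T6 — every target.
Total install cost: 5 + 14 = 19.
No cover costs less than 19.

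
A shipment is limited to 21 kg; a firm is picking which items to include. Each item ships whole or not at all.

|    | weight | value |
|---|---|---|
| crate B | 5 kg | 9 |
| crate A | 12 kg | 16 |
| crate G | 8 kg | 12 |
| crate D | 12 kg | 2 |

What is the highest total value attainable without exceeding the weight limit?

28

Take crate A and crate G: weight 12 + 8 = 20 ≤ 21, value 16 + 12 = 28.
No other feasible combination does better.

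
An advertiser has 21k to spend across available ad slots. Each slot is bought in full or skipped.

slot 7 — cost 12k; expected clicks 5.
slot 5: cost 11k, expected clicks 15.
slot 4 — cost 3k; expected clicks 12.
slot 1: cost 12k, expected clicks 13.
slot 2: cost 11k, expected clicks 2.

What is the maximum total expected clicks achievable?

This is a 0-1 knapsack instance.
slot 5 + slot 4: cost 11 + 3 = 14 ≤ 21, expected clicks 15 + 12 = 27.
slot 4 + slot 1: cost 3 + 12 = 15 ≤ 21, expected clicks 12 + 13 = 25.
slot 7 + slot 4: cost 12 + 3 = 15 ≤ 21, expected clicks 5 + 12 = 17.
Best is slot 5 and slot 4 with total expected clicks 27.

27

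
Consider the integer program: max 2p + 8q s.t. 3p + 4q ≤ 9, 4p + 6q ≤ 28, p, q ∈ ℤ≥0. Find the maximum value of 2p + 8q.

(p,q)=(0,2): 3·0+4·2=8≤9, 4·0+6·2=12≤28, objective 16.
(p,q)=(1,1): 3·1+4·1=7≤9, 4·1+6·1=10≤28, objective 10.
The best lattice point is (0,2), giving 16.

16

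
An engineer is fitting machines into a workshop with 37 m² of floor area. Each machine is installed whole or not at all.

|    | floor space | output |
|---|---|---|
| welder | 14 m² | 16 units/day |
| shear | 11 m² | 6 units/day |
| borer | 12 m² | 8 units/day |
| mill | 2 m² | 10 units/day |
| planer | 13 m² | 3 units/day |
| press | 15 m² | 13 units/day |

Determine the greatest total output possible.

39

Allowing fractional choices, the relaxed optimum would be about 43.0, but machines are indivisible.
welder + shear + mill: floor space 14 + 11 + 2 = 27 ≤ 37, output 16 + 6 + 10 = 32.
welder + mill + press: floor space 14 + 2 + 15 = 31 ≤ 37, output 16 + 10 + 13 = 39.
welder + borer + mill: floor space 14 + 12 + 2 = 28 ≤ 37, output 16 + 8 + 10 = 34.
Best is welder, mill, and press with total output 39.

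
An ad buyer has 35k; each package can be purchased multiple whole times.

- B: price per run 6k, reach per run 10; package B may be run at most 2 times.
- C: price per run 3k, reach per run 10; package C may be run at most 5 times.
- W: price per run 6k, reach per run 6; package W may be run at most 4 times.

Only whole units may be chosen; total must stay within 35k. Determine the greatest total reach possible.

C has the best ratio (10/3); taking only C gives at most 5×10 = 50 (stopped by the supply cap of 5).
Mixing does better — 2×B, 5×C, and 1×W: price 33 ≤ 35, reach 2·10 + 5·10 + 1·6 = 76.

76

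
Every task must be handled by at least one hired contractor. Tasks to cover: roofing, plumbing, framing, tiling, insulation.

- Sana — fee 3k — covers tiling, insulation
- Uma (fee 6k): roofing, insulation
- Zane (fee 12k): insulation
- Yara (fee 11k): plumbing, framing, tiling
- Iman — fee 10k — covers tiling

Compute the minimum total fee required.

17

The greedy cost-per-new-task heuristic would pick Sana, Yara, and Uma for 20, but a cheaper cover exists.
Choose Uma and Yara: together they cover roofing, plumbing, framing, tiling, insulation — every task.
Total fee: 6 + 11 = 17.
No cover costs less than 17.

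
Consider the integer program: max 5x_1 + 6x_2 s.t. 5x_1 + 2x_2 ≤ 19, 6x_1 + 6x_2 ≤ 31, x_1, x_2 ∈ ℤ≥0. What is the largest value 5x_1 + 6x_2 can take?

30

The continuous relaxation peaks at (0, 5.17) with value 31.00; rounding to a feasible lattice point costs some objective.
(x_1,x_2)=(0,5): 5·0+2·5=10≤19, 6·0+6·5=30≤31, objective 30.
(x_1,x_2)=(1,4): 5·1+2·4=13≤19, 6·1+6·4=30≤31, objective 29.
Maximum is 30 at (x_1,x_2)=(0,5).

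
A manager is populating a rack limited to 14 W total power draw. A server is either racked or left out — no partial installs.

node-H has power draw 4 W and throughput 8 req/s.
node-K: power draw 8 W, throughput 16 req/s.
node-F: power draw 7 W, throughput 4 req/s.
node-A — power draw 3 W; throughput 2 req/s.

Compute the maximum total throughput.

Treat it as a binary knapsack problem.
Allowing fractional choices, the relaxed optimum would be about 25.3, but servers are indivisible.
node-H + node-K: power draw 4 + 8 = 12 ≤ 14, throughput 8 + 16 = 24.
node-K + node-A: power draw 8 + 3 = 11 ≤ 14, throughput 16 + 2 = 18.
node-K: power draw 8 ≤ 14, throughput 16.
Best is node-H and node-K with total throughput 24.

24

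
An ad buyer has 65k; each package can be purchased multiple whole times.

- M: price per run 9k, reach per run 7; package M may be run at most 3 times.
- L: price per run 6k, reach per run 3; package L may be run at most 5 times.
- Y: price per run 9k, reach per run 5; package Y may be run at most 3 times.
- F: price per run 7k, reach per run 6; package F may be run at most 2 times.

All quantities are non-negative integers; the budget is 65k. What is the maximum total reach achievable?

3×M, 1×L, 2×Y, and 2×F: price 65 ≤ 65, reach 3·7 + 1·3 + 2·5 + 2·6 = 46.
3×M, 4×L, and 2×F: price 65 ≤ 65, reach 3·7 + 4·3 + 2·6 = 45.
Best is 46.

46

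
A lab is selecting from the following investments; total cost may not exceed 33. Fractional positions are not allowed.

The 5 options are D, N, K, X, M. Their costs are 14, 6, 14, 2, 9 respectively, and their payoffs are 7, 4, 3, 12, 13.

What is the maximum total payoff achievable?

36

Take D, N, X, and M: cost 14 + 6 + 2 + 9 = 31 ≤ 33, payoff 7 + 4 + 12 + 13 = 36.
No other feasible combination does better.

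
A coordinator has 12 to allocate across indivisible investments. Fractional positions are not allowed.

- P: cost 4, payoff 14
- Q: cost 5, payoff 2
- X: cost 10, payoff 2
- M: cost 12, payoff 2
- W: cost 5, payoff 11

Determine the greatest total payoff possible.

25

Take P and W: cost 4 + 5 = 9 ≤ 12, payoff 14 + 11 = 25.
No other feasible combination does better.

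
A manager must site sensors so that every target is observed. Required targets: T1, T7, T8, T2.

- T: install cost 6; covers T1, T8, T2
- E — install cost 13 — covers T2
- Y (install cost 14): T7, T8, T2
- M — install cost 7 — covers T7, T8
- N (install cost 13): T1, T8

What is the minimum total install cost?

Choose T and M: together they cover T1, T7, T8, T2 — every target.
Total install cost: 6 + 7 = 13.
No cover costs less than 13.

13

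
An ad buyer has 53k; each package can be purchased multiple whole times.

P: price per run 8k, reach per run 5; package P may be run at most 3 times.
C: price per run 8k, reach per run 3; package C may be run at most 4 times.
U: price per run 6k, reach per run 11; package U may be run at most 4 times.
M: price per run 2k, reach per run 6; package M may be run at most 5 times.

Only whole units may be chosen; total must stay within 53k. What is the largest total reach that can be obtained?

84

2×P, 4×U, and 5×M: price 50 ≤ 53, reach 2·5 + 4·11 + 5·6 = 84.
1×P, 1×C, 4×U, and 5×M: price 50 ≤ 53, reach 1·5 + 1·3 + 4·11 + 5·6 = 82.
Best is 84.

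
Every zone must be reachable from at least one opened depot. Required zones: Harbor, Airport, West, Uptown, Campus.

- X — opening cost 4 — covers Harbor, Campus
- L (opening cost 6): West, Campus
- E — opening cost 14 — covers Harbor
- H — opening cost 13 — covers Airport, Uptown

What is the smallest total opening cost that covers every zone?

Choose X, L, and H: together they cover Harbor, Airport, West, Uptown, Campus — every zone.
Total opening cost: 4 + 6 + 13 = 23.
No cover costs less than 23.

23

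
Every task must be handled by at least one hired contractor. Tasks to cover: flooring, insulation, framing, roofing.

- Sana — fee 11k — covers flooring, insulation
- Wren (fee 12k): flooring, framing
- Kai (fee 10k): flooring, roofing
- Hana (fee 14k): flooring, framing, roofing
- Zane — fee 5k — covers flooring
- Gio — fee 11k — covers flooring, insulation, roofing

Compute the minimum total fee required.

23

This is a weighted set-cover instance.
Choose Wren and Gio: together they cover flooring, insulation, framing, roofing — every task.
Total fee: 12 + 11 = 23.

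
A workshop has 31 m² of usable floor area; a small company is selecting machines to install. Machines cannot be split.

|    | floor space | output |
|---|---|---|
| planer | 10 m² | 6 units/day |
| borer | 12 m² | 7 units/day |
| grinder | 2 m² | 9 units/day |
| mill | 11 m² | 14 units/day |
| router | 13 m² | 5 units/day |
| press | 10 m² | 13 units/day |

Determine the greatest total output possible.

Take grinder, mill, and press: floor space 2 + 11 + 10 = 23 ≤ 31, output 9 + 14 + 13 = 36.
No other feasible combination does better.

36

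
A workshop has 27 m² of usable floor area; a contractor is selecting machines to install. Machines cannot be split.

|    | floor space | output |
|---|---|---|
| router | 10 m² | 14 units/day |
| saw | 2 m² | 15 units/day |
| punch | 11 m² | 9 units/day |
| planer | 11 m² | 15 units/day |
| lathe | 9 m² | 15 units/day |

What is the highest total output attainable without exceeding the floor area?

45

Take saw, planer, and lathe: floor space 2 + 11 + 9 = 22 ≤ 27, output 15 + 15 + 15 = 45.
No other feasible combination does better.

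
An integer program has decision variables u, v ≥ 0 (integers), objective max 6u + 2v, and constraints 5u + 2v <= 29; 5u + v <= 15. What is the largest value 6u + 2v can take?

28

(u,v)=(0,14): 5·0+2·14=28≤29, 5·0+1·14=14≤15, objective 28.
(u,v)=(0,13): 5·0+2·13=26≤29, 5·0+1·13=13≤15, objective 26.
No feasible integer point exceeds 28.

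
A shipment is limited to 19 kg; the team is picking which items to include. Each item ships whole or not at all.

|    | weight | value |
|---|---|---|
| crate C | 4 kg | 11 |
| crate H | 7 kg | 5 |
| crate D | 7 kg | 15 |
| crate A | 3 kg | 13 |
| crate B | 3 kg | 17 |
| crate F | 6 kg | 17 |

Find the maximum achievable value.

62

Treat it as a binary knapsack problem.
crate D + crate A + crate B + crate F: weight 7 + 3 + 3 + 6 = 19 ≤ 19, value 15 + 13 + 17 + 17 = 62.
crate C + crate D + crate A + crate B: weight 4 + 7 + 3 + 3 = 17 ≤ 19, value 11 + 15 + 13 + 17 = 56.
crate C + crate A + crate B + crate F: weight 4 + 3 + 3 + 6 = 16 ≤ 19, value 11 + 13 + 17 + 17 = 58.
Best is crate D, crate A, crate B, and crate F with total value 62.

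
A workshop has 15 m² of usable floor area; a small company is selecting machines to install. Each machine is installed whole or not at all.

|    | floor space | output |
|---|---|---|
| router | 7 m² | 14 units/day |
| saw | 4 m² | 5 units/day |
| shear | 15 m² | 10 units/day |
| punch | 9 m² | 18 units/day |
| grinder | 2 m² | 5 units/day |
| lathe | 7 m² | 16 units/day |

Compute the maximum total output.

Take router and lathe: floor space 7 + 7 = 14 ≤ 15, output 14 + 16 = 30.
No other feasible combination does better.

30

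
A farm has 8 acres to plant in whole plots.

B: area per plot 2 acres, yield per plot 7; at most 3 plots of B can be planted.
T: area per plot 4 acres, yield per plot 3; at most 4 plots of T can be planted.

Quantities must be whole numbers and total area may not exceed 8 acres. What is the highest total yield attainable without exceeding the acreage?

B has the best ratio (7/2); taking only B gives at most 3×7 = 21 (stopped by the supply cap of 3).
Optimal: 3×B: area 6 ≤ 8, yield 3·7 = 21.

21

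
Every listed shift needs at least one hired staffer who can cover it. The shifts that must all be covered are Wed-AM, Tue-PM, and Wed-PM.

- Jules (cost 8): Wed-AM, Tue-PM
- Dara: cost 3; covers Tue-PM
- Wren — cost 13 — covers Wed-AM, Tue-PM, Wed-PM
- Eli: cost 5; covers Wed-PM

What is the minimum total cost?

This is a weighted set-cover instance.
The greedy cost-per-new-shift heuristic would pick Dara, Eli, and Jules for 16, but a cheaper cover exists.
Wren alone covers Wed-AM, Tue-PM, Wed-PM — every shift.
Total cost: 13.
No cover costs less than 13.

13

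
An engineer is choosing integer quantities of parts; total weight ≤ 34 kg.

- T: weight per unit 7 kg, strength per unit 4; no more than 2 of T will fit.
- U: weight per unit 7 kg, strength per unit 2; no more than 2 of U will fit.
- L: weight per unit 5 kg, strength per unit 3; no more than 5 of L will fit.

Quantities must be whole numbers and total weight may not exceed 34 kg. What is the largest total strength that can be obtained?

20

2×T and 4×L: weight 34 ≤ 34, strength 2·4 + 4·3 = 20.
1×T and 5×L: weight 32 ≤ 34, strength 1·4 + 5·3 = 19.
Best is 20.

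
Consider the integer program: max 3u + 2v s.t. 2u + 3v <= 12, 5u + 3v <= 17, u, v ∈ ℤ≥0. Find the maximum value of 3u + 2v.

10

Relaxing integrality, the LP optimum is 10.78 at (u,v) = (1.67, 2.89), which is not an integer point.
(u,v)=(2,2): 2·2+3·2=10≤12, 5·2+3·2=16≤17, objective 10.
(u,v)=(1,3): 2·1+3·3=11≤12, 5·1+3·3=14≤17, objective 9.
(u,v)=(2,1): 2·2+3·1=7≤12, 5·2+3·1=13≤17, objective 8.
The best lattice point is (2,2), giving 10.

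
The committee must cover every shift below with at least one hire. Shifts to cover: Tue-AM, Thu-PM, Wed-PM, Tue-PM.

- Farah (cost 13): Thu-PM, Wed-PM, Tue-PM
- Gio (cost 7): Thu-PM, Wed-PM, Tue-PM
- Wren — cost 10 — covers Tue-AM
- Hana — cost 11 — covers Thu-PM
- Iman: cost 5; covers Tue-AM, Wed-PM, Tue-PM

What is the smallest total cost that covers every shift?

Choose Gio and Iman: together they cover Tue-AM, Thu-PM, Wed-PM, Tue-PM — every shift.
Total cost: 7 + 5 = 12.
No cover costs less than 12.

12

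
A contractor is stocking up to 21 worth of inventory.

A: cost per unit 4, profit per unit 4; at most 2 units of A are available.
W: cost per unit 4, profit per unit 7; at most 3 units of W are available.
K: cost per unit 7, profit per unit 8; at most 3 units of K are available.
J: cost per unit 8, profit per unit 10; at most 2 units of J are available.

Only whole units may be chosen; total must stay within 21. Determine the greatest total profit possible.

31

W has the best ratio (7/4); taking only W gives at most 3×7 = 21 (stopped by the supply cap of 3).
Mixing does better — 3×W and 1×J: cost 20 ≤ 21, profit 3·7 + 1·10 = 31.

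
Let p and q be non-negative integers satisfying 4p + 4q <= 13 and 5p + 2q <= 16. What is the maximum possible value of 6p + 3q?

18

The continuous relaxation peaks at (3.17, 0.0833) with value 19.25; rounding to a feasible lattice point costs some objective.
(p,q)=(3,0): 4·3+4·0=12≤13, 5·3+2·0=15≤16, objective 18.
(p,q)=(2,1): 4·2+4·1=12≤13, 5·2+2·1=12≤16, objective 15.
The best lattice point is (3,0), giving 18.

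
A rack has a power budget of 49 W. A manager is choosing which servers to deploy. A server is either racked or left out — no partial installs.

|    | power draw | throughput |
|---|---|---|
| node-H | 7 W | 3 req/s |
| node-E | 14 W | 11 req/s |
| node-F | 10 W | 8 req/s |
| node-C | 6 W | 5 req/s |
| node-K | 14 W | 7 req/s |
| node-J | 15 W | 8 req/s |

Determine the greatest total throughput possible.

Take node-E, node-F, node-C, and node-J: power draw 14 + 10 + 6 + 15 = 45 ≤ 49, throughput 11 + 8 + 5 + 8 = 32.
No other feasible combination does better.

32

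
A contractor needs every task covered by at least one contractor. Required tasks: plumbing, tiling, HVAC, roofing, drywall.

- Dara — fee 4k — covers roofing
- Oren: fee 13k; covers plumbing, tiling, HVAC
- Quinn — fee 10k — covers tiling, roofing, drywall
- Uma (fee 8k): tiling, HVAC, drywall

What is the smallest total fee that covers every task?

This is an integer covering problem.
Choose Oren and Quinn: together they cover plumbing, tiling, HVAC, roofing, drywall — every task.
Total fee: 13 + 10 = 23.

23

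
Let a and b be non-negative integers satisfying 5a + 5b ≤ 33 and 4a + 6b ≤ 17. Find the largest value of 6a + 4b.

24

The continuous relaxation peaks at (4.25, 0) with value 25.50; rounding to a feasible lattice point costs some objective.
(a,b)=(4,0): 5·4+5·0=20≤33, 4·4+6·0=16≤17, objective 24.
(a,b)=(3,0): 5·3+5·0=15≤33, 4·3+6·0=12≤17, objective 18.
The best lattice point is (4,0), giving 24.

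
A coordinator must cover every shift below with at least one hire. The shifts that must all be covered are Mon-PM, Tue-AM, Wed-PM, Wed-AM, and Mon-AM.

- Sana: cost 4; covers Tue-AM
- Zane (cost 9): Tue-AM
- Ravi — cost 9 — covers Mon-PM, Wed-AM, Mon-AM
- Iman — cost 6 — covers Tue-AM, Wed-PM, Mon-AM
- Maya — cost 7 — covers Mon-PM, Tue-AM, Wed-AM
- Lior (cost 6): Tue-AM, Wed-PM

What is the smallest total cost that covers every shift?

13

This is an integer covering problem.
Choose Iman and Maya: together they cover Mon-PM, Tue-AM, Wed-PM, Wed-AM, Mon-AM — every shift.
Total cost: 6 + 7 = 13.
No cover costs less than 13.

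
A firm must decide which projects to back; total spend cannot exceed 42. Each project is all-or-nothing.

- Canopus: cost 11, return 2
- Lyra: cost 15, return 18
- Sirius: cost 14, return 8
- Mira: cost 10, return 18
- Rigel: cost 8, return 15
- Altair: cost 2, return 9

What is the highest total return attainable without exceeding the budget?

This is an integer program with binary decision variables.
Lyra + Mira + Rigel + Altair: cost 15 + 10 + 8 + 2 = 35 ≤ 42, return 18 + 18 + 15 + 9 = 60.
Lyra + Mira + Rigel: cost 15 + 10 + 8 = 33 ≤ 42, return 18 + 18 + 15 = 51.
Lyra + Sirius + Mira + Altair: cost 15 + 14 + 10 + 2 = 41 ≤ 42, return 18 + 8 + 18 + 9 = 53.
Best is Lyra, Mira, Rigel, and Altair with total return 60.

60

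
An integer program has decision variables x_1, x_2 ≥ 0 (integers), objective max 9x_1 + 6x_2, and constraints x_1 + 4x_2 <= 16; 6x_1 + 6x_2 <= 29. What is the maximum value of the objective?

The continuous relaxation peaks at (4.83, 0) with value 43.50; rounding to a feasible lattice point costs some objective.
(x_1,x_2)=(4,0): 1·4+4·0=4≤16, 6·4+6·0=24≤29, objective 36.
(x_1,x_2)=(3,1): 1·3+4·1=7≤16, 6·3+6·1=24≤29, objective 33.
(x_1,x_2)=(3,0): 1·3+4·0=3≤16, 6·3+6·0=18≤29, objective 27.
Maximum is 36 at (x_1,x_2)=(4,0).

36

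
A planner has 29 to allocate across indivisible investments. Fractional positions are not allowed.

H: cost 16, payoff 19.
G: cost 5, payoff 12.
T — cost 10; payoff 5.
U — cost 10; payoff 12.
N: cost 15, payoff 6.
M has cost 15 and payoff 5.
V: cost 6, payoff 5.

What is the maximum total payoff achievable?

36

Allowing fractional choices, the relaxed optimum would be about 40.6, but investments are indivisible.
H + G: cost 16 + 5 = 21 ≤ 29, payoff 19 + 12 = 31.
H + G + V: cost 16 + 5 + 6 = 27 ≤ 29, payoff 19 + 12 + 5 = 36.
Best is H, G, and V with total payoff 36.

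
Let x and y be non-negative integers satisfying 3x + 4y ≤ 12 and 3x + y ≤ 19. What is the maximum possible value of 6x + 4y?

(x,y)=(4,0): 3·4+4·0=12≤12, 3·4+1·0=12≤19, objective 24.
(x,y)=(3,0): 3·3+4·0=9≤12, 3·3+1·0=9≤19, objective 18.
No feasible integer point exceeds 24.

24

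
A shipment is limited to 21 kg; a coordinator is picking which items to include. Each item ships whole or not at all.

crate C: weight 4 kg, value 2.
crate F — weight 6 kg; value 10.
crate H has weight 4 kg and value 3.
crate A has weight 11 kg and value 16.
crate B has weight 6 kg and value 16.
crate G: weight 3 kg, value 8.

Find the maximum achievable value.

Allowing fractional choices, the relaxed optimum would be about 42.7, but items are indivisible.
crate F + crate H + crate B + crate G: weight 6 + 4 + 6 + 3 = 19 ≤ 21, value 10 + 3 + 16 + 8 = 37.
crate A + crate B + crate G: weight 11 + 6 + 3 = 20 ≤ 21, value 16 + 16 + 8 = 40.
Best is crate A, crate B, and crate G with total value 40.

40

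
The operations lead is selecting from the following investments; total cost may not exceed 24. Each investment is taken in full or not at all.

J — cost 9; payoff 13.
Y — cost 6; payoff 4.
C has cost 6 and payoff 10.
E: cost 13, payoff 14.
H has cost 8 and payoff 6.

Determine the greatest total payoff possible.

29

J + Y + C: cost 9 + 6 + 6 = 21 ≤ 24, payoff 13 + 4 + 10 = 27.
J + E: cost 9 + 13 = 22 ≤ 24, payoff 13 + 14 = 27.
J + C + H: cost 9 + 6 + 8 = 23 ≤ 24, payoff 13 + 10 + 6 = 29.
Best is J, C, and H with total payoff 29.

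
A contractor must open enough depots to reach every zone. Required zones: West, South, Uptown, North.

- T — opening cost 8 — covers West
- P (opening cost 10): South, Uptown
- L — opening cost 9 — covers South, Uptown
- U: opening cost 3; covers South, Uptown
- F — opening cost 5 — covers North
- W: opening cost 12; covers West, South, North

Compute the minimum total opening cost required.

The greedy cost-per-new-zone heuristic would pick U, F, and T for 16, but a cheaper cover exists.
Choose U and W: together they cover West, South, Uptown, North — every zone.
Total opening cost: 3 + 12 = 15.
No cover costs less than 15.

15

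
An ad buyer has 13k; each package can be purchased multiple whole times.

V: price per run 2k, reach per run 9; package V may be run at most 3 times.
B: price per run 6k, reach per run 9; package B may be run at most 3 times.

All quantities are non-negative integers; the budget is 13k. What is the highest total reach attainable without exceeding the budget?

36

V has the best ratio (9/2); taking only V gives at most 3×9 = 27 (stopped by the supply cap of 3).
Mixing does better — 3×V and 1×B: price 12 ≤ 13, reach 3·9 + 1·9 = 36.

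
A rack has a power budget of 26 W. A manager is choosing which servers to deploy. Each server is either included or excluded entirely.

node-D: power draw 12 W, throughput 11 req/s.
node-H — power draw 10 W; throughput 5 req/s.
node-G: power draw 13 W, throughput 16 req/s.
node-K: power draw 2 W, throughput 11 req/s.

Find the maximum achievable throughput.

32

Allowing fractional choices, the relaxed optimum would be about 37.1, but servers are indivisible.
node-H + node-G + node-K: power draw 10 + 13 + 2 = 25 ≤ 26, throughput 5 + 16 + 11 = 32.
node-G + node-K: power draw 13 + 2 = 15 ≤ 26, throughput 16 + 11 = 27.
node-D + node-H + node-K: power draw 12 + 10 + 2 = 24 ≤ 26, throughput 11 + 5 + 11 = 27.
Best is node-H, node-G, and node-K with total throughput 32.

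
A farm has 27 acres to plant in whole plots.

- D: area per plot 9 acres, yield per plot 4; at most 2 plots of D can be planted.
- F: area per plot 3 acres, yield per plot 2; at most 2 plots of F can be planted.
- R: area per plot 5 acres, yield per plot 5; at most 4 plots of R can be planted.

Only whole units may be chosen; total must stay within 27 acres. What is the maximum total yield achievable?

24

This is a bounded integer knapsack.
R has the best ratio (5/5); taking only R gives at most 4×5 = 20 (stopped by the supply cap of 4).
Mixing does better — 2×F and 4×R: area 26 ≤ 27, yield 2·2 + 4·5 = 24.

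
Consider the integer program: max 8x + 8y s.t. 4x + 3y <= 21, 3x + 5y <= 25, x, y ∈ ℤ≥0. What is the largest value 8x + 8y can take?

(x,y)=(3,3) is feasible, giving 48.
(x,y)=(1,4) is feasible, giving 40.
(x,y)=(2,3) is feasible, giving 40.
Maximum is 48 at (x,y)=(3,3).

48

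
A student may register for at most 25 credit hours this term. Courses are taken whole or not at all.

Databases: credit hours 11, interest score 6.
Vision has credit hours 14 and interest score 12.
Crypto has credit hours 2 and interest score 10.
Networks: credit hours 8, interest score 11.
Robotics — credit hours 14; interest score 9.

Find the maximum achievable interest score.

33

Treat it as a binary knapsack problem.
Databases + Crypto + Networks: credit hours 11 + 2 + 8 = 21 ≤ 25, interest score 6 + 10 + 11 = 27.
Crypto + Networks + Robotics: credit hours 2 + 8 + 14 = 24 ≤ 25, interest score 10 + 11 + 9 = 30.
Vision + Crypto + Networks: credit hours 14 + 2 + 8 = 24 ≤ 25, interest score 12 + 10 + 11 = 33.
Best is Vision, Crypto, and Networks with total interest score 33.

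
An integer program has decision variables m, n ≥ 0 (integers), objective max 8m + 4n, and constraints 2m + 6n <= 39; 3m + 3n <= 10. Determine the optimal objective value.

24

(m,n)=(3,0): 2·3+6·0=6≤39, 3·3+3·0=9≤10, objective 24.
(m,n)=(2,1): 2·2+6·1=10≤39, 3·2+3·1=9≤10, objective 20.
(m,n)=(2,0): 2·2+6·0=4≤39, 3·2+3·0=6≤10, objective 16.
The best lattice point is (3,0), giving 24.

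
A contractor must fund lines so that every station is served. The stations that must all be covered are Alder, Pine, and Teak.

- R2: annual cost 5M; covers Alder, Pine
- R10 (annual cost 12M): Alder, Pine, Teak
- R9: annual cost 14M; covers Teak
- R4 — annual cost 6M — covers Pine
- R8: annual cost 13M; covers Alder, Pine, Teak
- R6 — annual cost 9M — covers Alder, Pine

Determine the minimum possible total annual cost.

12

This is a weighted set-cover instance.
The greedy cost-per-new-station heuristic would pick R2 and R10 for 17, but a cheaper cover exists.
R10 alone covers Alder, Pine, Teak — every station.
Total annual cost: 12.
No cover costs less than 12.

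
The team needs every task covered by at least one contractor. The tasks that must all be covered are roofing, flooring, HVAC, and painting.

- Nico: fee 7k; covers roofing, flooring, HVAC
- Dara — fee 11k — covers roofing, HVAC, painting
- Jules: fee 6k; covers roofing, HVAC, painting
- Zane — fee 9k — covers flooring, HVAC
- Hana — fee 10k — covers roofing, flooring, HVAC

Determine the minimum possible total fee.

Choose Nico and Jules: together they cover roofing, flooring, HVAC, painting — every task.
Total fee: 7 + 6 = 13.
No cover costs less than 13.

13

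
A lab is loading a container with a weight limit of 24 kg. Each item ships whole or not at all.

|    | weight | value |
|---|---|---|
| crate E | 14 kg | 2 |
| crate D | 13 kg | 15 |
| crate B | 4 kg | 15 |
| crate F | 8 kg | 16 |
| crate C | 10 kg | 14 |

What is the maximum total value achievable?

crate B + crate F + crate C: weight 4 + 8 + 10 = 22 ≤ 24, value 15 + 16 + 14 = 45.
crate B + crate F: weight 4 + 8 = 12 ≤ 24, value 15 + 16 = 31.
crate D + crate F: weight 13 + 8 = 21 ≤ 24, value 15 + 16 = 31.
Best is crate B, crate F, and crate C with total value 45.

45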